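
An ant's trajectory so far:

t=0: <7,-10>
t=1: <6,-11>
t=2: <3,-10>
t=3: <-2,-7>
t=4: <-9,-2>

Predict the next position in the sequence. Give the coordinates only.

<-18,5>

Taking differences between consecutive positions: <-1,-1>, <-3,+1>, <-5,+3>, <-7,+5>. These grow by <-2,+2> each step.
step 5: <-9,-2> + <-9,+7> → <-18,5>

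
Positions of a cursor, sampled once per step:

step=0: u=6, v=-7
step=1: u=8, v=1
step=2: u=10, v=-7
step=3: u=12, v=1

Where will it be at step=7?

u=20, v=1

U: linear, +2 per step → 20 at step 7.
V: cycles through -7, 1 every 2 steps. Step 7 lands at position 1 of the cycle → 1.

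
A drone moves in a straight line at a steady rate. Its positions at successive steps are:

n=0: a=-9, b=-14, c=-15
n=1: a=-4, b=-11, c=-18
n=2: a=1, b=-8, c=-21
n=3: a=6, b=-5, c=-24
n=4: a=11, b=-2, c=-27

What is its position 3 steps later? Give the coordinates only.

Constant displacement of (+5, +3, -3) per step.
step 5: a=11, b=-2, c=-27 + (+5, +3, -3) → a=16, b=1, c=-30
step 6: a=16, b=1, c=-30 + (+5, +3, -3) → a=21, b=4, c=-33
step 7: a=21, b=4, c=-33 + (+5, +3, -3) → a=26, b=7, c=-36

a=26, b=7, c=-36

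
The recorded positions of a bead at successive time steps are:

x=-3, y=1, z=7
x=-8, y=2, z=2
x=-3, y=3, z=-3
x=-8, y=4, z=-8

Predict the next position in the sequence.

The x coordinate repeats the cycle [-3, -8] with period 2; step 4 mod 2 = 0, giving -3.
The y coordinate changes by +1 each step, so at step 4 it is 1 + 4·(1) = 5.
The z coordinate changes by -5 each step, so at step 4 it is 7 + 4·(-5) = -13.

x=-3, y=5, z=-13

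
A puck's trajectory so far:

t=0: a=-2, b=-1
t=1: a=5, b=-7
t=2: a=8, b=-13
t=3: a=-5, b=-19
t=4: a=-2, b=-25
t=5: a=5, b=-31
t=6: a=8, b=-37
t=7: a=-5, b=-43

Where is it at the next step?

The a coordinate repeats the cycle [-2, 5, 8, -5] with period 4; step 8 mod 4 = 0, giving -2.
The b coordinate changes by -6 each step, so at step 8 it is -1 + 8·(-6) = -49.

a=-2, b=-49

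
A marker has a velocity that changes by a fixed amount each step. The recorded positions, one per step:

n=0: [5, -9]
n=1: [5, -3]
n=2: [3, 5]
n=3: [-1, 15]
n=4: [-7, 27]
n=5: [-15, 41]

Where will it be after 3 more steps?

First differences are [+0, +6], [-2, +8], [-4, +10], [-6, +12], [-8, +14]; their common second difference is [-2, +2] (constant acceleration).
step 6: [-15, 41] + [-10, +16] → [-25, 57]
step 7: [-25, 57] + [-12, +18] → [-37, 75]
step 8: [-37, 75] + [-14, +20] → [-51, 95]

[-51, 95]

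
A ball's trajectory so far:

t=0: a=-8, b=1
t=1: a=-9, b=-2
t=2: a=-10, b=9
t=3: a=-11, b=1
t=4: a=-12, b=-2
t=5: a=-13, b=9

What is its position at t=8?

The a coordinate changes by -1 each step, so at step 8 it is -8 + 8·(-1) = -16.
The b coordinate repeats the cycle [1, -2, 9] with period 3; step 8 mod 3 = 2, giving 9.

a=-16, b=9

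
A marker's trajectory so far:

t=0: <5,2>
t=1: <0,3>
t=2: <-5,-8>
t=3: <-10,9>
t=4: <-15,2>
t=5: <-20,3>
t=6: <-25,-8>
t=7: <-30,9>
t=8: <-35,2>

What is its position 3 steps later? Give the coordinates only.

<-50,9>

The first coordinate changes by -5 each step, so at step 11 it is 5 + 11·(-5) = -50.
The second coordinate repeats the cycle [2, 3, -8, 9] with period 4; step 11 mod 4 = 3, giving 9.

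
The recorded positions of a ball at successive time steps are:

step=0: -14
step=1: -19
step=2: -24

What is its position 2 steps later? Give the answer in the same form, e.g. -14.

-34

Constant displacement of -5 per step.
step 3: -24 − 5 → -29
step 4: -29 − 5 → -34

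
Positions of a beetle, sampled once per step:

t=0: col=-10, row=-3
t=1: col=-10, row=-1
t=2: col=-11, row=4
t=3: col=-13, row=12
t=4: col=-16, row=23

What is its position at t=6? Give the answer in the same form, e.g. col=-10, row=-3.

Taking differences between consecutive positions: (+0, +2), (-1, +5), (-2, +8), (-3, +11). These grow by (-1, +3) each step.
step 5: col=-16, row=23 + (-4, +14) → col=-20, row=37
step 6: col=-20, row=37 + (-5, +17) → col=-25, row=54

col=-25, row=54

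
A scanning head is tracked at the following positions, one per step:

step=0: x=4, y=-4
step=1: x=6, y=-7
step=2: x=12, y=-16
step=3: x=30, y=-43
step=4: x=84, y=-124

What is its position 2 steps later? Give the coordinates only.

Consecutive displacements (+2,-3), (+6,-9), (+18,-27), (+54,-81) scale by a factor of 3 each step.
step 5: x=84, y=-124 + (+162,-243) → x=246, y=-367
step 6: x=246, y=-367 + (+486,-729) → x=732, y=-1096

x=732, y=-1096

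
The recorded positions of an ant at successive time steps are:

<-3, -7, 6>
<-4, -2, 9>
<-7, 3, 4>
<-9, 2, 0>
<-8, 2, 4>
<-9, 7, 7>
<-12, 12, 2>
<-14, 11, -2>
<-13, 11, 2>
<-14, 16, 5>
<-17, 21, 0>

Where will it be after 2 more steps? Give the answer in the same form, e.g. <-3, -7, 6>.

<-18, 20, 0>

Step-to-step displacements: <-1, +5, +3>, <-3, +5, -5>, <-2, -1, -4>, <+1, +0, +4>, <-1, +5, +3>, <-3, +5, -5>, <-2, -1, -4>, <+1, +0, +4>, <-1, +5, +3>, <-3, +5, -5> — a repeating cycle of length 4.
step 11: apply <-2, -1, -4> → <-19, 20, -4>
step 12: apply <+1, +0, +4> → <-18, 20, 0>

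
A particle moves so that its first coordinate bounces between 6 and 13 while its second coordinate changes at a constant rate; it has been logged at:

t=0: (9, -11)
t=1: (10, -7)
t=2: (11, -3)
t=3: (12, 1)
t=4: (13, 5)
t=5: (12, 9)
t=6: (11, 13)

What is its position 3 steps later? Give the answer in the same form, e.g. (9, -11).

(8, 25)

The first coordinate travels 1 per step and bounces off the walls at 6 and 13.
  step 7: 11 → 10
  step 8: 10 → 9
  step 9: 9 → 8
The second coordinate changes by +4 each step: at step 9 it is 25.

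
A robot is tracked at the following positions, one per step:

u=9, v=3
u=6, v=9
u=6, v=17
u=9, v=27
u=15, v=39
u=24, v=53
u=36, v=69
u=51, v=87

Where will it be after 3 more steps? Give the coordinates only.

u=114, v=153

Successive displacements: (-3, +6), (+0, +8), (+3, +10), (+6, +12), (+9, +14), (+12, +16), (+15, +18) — each changes by (+3, +2).
step 8: u=51, v=87 + (+18, +20) → u=69, v=107
step 9: u=69, v=107 + (+21, +22) → u=90, v=129
step 10: u=90, v=129 + (+24, +24) → u=114, v=153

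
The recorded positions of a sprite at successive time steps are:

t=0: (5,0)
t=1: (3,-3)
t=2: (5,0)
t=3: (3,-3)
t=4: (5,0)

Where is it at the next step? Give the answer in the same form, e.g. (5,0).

Consecutive displacements (-2,-3), (+2,+3), (-2,-3), (+2,+3) scale by a factor of -1 each step.
step 5: (5,0) + (-2,-3) → (3,-3)

(3,-3)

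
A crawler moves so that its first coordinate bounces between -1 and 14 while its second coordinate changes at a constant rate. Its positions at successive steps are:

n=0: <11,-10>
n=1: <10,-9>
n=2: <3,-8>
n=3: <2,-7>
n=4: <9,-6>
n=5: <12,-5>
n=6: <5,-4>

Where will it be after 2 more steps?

The first coordinate reflects between -1 and 14, moving 7 per step.
  step 7: 5 → 0
  step 8: 0 → 7
The second coordinate changes by +1 each step: at step 8 it is -2.

<7,-2>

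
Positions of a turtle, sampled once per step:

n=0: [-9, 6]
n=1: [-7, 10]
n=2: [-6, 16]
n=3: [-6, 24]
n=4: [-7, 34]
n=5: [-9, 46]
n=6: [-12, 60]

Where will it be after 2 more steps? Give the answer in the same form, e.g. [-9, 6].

Successive displacements: [+2, +4], [+1, +6], [+0, +8], [-1, +10], [-2, +12], [-3, +14] — each changes by [-1, +2].
step 7: [-12, 60] + [-4, +16] → [-16, 76]
step 8: [-16, 76] + [-5, +18] → [-21, 94]

[-21, 94]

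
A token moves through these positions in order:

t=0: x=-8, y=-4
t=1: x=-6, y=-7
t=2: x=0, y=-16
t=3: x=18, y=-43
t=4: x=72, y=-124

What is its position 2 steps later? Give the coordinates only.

Consecutive displacements (+2, -3), (+6, -9), (+18, -27), (+54, -81) scale by a factor of 3 each step.
step 5: x=72, y=-124 + (+162, -243) → x=234, y=-367
step 6: x=234, y=-367 + (+486, -729) → x=720, y=-1096

x=720, y=-1096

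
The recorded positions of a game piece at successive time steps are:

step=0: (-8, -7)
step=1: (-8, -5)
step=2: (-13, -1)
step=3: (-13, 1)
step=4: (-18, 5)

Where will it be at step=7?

Differencing gives (+0, +2), (-5, +4), (+0, +2), (-5, +4). This is the pattern (+0, +2), (-5, +4) repeated.
step 5: apply (+0, +2) → (-18, 7)
step 6: apply (-5, +4) → (-23, 11)
step 7: apply (+0, +2) → (-23, 13)

(-23, 13)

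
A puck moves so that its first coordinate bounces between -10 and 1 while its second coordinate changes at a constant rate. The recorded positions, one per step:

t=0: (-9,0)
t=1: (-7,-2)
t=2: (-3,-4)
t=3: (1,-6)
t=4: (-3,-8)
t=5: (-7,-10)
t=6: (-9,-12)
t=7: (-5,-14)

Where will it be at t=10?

The first coordinate reflects between -10 and 1, moving 4 per step.
  step 8: -5 → -1
  step 9: -1 → -1
  step 10: -1 → -5
The second coordinate changes by -2 each step: at step 10 it is -20.

(-5,-20)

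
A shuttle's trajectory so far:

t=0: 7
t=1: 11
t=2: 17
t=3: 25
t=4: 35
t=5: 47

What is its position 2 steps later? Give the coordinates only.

77

First differences are +4, +6, +8, +10, +12; their common second difference is +2 (constant acceleration).
step 6: 47 + 14 → 61
step 7: 61 + 16 → 77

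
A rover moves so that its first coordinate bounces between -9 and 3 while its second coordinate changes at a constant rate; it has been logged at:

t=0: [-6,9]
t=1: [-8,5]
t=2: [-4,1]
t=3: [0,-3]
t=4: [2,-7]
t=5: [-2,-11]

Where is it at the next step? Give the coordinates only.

[-6,-15]

The first coordinate reflects between -9 and 3, moving 4 per step.
  step 6: -2 → -6
The second coordinate changes by -4 each step: at step 6 it is -15.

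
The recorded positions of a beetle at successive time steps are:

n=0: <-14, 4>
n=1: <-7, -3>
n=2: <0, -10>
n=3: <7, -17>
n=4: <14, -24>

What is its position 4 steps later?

Each step adds <+7, -7> to the position.
step 5: <14, -24> + <+7, -7> → <21, -31>
step 6: <21, -31> + <+7, -7> → <28, -38>
step 7: <28, -38> + <+7, -7> → <35, -45>
step 8: <35, -45> + <+7, -7> → <42, -52>

<42, -52>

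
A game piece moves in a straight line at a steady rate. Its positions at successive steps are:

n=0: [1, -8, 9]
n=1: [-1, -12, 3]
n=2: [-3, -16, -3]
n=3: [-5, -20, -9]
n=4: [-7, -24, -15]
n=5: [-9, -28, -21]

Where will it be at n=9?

Constant displacement of [-2, -4, -6] per step.
step 6: [-9, -28, -21] + [-2, -4, -6] → [-11, -32, -27]
step 7: [-11, -32, -27] + [-2, -4, -6] → [-13, -36, -33]
step 8: [-13, -36, -33] + [-2, -4, -6] → [-15, -40, -39]
step 9: [-15, -40, -39] + [-2, -4, -6] → [-17, -44, -45]

[-17, -44, -45]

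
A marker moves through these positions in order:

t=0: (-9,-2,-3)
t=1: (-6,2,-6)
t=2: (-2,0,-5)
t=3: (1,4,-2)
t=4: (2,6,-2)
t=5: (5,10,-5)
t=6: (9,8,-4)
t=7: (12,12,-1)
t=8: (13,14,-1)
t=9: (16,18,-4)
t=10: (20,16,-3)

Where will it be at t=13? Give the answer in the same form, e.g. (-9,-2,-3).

(27,26,-3)

Differencing gives (+3,+4,-3), (+4,-2,+1), (+3,+4,+3), (+1,+2,+0), (+3,+4,-3), (+4,-2,+1), (+3,+4,+3), (+1,+2,+0), (+3,+4,-3), (+4,-2,+1). This is the pattern (+3,+4,-3), (+4,-2,+1), (+3,+4,+3), (+1,+2,+0) repeated.
step 11: apply (+3,+4,+3) → (23,20,0)
step 12: apply (+1,+2,+0) → (24,22,0)
step 13: apply (+3,+4,-3) → (27,26,-3)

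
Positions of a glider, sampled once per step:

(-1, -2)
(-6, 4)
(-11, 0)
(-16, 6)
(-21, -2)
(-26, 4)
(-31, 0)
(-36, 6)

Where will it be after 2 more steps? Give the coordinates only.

First: linear, -5 per step → -46 at step 9.
Second: cycles through -2, 4, 0, 6 every 4 steps. Step 9 lands at position 1 of the cycle → 4.

(-46, 4)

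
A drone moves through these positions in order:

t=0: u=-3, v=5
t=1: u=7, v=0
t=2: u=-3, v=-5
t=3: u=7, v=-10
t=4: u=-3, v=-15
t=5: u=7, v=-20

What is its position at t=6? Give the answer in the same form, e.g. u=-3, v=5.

u=-3, v=-25

The u coordinate repeats the cycle [-3, 7] with period 2; step 6 mod 2 = 0, giving -3.
The v coordinate changes by -5 each step, so at step 6 it is 5 + 6·(-5) = -25.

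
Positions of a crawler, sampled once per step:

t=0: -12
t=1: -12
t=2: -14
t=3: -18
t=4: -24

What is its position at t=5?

Taking differences between consecutive positions: +0, -2, -4, -6. These grow by -2 each step.
step 5: -24 − 8 → -32

-32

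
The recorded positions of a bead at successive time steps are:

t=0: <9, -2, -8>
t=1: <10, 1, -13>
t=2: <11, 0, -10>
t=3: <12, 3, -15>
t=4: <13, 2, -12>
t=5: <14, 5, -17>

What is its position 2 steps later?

The moves between consecutive positions are <+1, +3, -5>, <+1, -1, +3>, <+1, +3, -5>, <+1, -1, +3>, <+1, +3, -5>; they repeat the 2-cycle [<+1, +3, -5>, <+1, -1, +3>].
step 6: apply <+1, -1, +3> → <15, 4, -14>
step 7: apply <+1, +3, -5> → <16, 7, -19>

<16, 7, -19>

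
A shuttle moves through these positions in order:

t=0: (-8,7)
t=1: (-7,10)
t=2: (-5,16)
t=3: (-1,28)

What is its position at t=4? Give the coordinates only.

(7,52)

Step-to-step displacements: (+1,+3), (+2,+6), (+4,+12); each is 2× the previous.
step 4: (-1,28) + (+8,+24) → (7,52)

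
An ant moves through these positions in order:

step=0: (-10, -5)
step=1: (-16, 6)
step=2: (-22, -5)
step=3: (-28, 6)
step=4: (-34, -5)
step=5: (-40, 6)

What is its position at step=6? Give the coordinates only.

The first coordinate changes by -6 each step, so at step 6 it is -10 + 6·(-6) = -46.
The second coordinate repeats the cycle [-5, 6] with period 2; step 6 mod 2 = 0, giving -5.

(-46, -5)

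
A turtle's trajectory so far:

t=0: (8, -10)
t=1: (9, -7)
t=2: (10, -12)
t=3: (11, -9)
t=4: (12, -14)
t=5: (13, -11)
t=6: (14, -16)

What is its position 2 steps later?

Step-to-step displacements: (+1, +3), (+1, -5), (+1, +3), (+1, -5), (+1, +3), (+1, -5) — a repeating cycle of length 2.
step 7: apply (+1, +3) → (15, -13)
step 8: apply (+1, -5) → (16, -18)

(16, -18)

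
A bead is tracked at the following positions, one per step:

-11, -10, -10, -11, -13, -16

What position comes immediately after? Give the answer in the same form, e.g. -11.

-20

Taking differences between consecutive positions: +1, +0, -1, -2, -3. These grow by -1 each step.
step 6: -16 − 4 → -20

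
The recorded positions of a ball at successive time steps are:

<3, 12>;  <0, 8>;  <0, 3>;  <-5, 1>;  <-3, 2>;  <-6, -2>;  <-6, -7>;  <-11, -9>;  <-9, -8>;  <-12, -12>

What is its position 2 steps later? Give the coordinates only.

The moves between consecutive positions are <-3, -4>, <+0, -5>, <-5, -2>, <+2, +1>, <-3, -4>, <+0, -5>, <-5, -2>, <+2, +1>, <-3, -4>; they repeat the 4-cycle [<-3, -4>, <+0, -5>, <-5, -2>, <+2, +1>].
step 10: apply <+0, -5> → <-12, -17>
step 11: apply <-5, -2> → <-17, -19>

<-17, -19>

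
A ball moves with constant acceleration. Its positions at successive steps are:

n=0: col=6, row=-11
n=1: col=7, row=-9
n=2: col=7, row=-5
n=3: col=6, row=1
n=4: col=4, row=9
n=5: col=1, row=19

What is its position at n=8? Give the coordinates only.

First differences are (+1, +2), (+0, +4), (-1, +6), (-2, +8), (-3, +10); their common second difference is (-1, +2) (constant acceleration).
step 6: col=1, row=19 + (-4, +12) → col=-3, row=31
step 7: col=-3, row=31 + (-5, +14) → col=-8, row=45
step 8: col=-8, row=45 + (-6, +16) → col=-14, row=61

col=-14, row=61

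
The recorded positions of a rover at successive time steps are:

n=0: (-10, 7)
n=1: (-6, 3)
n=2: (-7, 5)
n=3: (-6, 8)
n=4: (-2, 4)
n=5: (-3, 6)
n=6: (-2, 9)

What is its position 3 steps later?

Step-to-step displacements: (+4, -4), (-1, +2), (+1, +3), (+4, -4), (-1, +2), (+1, +3) — a repeating cycle of length 3.
step 7: apply (+4, -4) → (2, 5)
step 8: apply (-1, +2) → (1, 7)
step 9: apply (+1, +3) → (2, 10)

(2, 10)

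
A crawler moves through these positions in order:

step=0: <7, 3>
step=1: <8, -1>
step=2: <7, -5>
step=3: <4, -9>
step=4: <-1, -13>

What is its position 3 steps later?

Taking differences between consecutive positions: <+1, -4>, <-1, -4>, <-3, -4>, <-5, -4>. These grow by <-2, +0> each step.
step 5: <-1, -13> + <-7, -4> → <-8, -17>
step 6: <-8, -17> + <-9, -4> → <-17, -21>
step 7: <-17, -21> + <-11, -4> → <-28, -25>

<-28, -25>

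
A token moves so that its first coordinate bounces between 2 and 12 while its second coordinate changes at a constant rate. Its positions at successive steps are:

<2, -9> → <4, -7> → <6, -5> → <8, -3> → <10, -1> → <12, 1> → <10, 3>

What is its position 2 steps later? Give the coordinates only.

<6, 7>

The first coordinate reflects between 2 and 12, moving 2 per step.
  step 7: 10 → 8
  step 8: 8 → 6
The second coordinate changes by +2 each step: at step 8 it is 7.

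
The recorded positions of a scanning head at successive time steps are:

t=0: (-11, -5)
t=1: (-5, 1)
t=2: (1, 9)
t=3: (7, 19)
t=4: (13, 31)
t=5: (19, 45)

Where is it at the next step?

(25, 61)

Successive displacements: (+6, +6), (+6, +8), (+6, +10), (+6, +12), (+6, +14) — each changes by (+0, +2).
step 6: (19, 45) + (+6, +16) → (25, 61)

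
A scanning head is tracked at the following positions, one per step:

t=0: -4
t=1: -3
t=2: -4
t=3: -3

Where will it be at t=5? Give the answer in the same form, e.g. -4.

-3

Step-to-step displacements: +1, -1, +1; each is -1× the previous.
step 4: -3 − 1 → -4
step 5: -4 + 1 → -3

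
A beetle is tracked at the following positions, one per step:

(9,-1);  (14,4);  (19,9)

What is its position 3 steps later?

Constant displacement of (+5,+5) per step.
step 3: (19,9) + (+5,+5) → (24,14)
step 4: (24,14) + (+5,+5) → (29,19)
step 5: (29,19) + (+5,+5) → (34,24)

(34,24)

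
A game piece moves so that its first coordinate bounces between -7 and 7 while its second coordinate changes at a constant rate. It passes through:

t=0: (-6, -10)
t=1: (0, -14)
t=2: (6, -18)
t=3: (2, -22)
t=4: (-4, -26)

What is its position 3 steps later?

(6, -38)

The first coordinate reflects between -7 and 7, moving 6 per step.
  step 5: -4 → -4
  step 6: -4 → 2
  step 7: 2 → 6
The second coordinate changes by -4 each step: at step 7 it is -38.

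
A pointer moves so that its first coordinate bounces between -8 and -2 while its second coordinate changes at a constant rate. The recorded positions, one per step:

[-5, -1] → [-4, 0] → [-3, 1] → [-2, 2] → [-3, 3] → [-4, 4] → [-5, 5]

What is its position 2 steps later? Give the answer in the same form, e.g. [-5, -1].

[-7, 7]

The first coordinate reflects between -8 and -2, moving 1 per step.
  step 7: -5 → -6
  step 8: -6 → -7
The second coordinate changes by +1 each step: at step 8 it is 7.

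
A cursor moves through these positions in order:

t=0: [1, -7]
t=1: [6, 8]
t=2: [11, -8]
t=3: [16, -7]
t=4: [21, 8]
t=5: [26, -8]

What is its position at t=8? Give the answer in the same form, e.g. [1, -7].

First: linear, +5 per step → 41 at step 8.
Second: cycles through -7, 8, -8 every 3 steps. Step 8 lands at position 2 of the cycle → -8.

[41, -8]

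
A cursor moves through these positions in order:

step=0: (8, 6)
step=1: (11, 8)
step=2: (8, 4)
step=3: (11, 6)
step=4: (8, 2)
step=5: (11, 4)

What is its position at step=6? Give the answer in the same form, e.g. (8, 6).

Step-to-step displacements: (+3, +2), (-3, -4), (+3, +2), (-3, -4), (+3, +2) — a repeating cycle of length 2.
step 6: apply (-3, -4) → (8, 0)

(8, 0)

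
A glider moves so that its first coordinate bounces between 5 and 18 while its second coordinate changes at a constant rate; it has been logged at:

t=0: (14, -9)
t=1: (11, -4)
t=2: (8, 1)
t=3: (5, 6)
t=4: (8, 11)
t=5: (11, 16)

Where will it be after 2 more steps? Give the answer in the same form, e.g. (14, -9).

The first coordinate reflects between 5 and 18, moving 3 per step.
  step 6: 11 → 14
  step 7: 14 → 17
The second coordinate changes by +5 each step: at step 7 it is 26.

(17, 26)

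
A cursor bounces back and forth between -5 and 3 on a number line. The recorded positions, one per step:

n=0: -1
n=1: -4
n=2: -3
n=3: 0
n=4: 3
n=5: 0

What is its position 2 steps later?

The value travels 3 per step and bounces off the walls at -5 and 3.
  step 6: 0 → -3
  step 7: -3 → -4

-4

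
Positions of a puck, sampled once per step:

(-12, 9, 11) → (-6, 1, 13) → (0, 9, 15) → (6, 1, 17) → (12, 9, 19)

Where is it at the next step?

The first coordinate changes by +6 each step, so at step 5 it is -12 + 5·(6) = 18.
The second coordinate repeats the cycle [9, 1] with period 2; step 5 mod 2 = 1, giving 1.
The third coordinate changes by +2 each step, so at step 5 it is 11 + 5·(2) = 21.

(18, 1, 21)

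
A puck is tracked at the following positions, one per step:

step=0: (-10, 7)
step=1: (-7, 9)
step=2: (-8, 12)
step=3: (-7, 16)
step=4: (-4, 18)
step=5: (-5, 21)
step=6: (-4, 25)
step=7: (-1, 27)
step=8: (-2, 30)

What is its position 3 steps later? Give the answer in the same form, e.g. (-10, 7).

(1, 39)

The moves between consecutive positions are (+3, +2), (-1, +3), (+1, +4), (+3, +2), (-1, +3), (+1, +4), (+3, +2), (-1, +3); they repeat the 3-cycle [(+3, +2), (-1, +3), (+1, +4)].
step 9: apply (+1, +4) → (-1, 34)
step 10: apply (+3, +2) → (2, 36)
step 11: apply (-1, +3) → (1, 39)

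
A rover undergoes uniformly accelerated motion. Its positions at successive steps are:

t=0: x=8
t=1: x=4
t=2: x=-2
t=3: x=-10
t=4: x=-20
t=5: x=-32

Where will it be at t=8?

Successive displacements: -4, -6, -8, -10, -12 — each changes by -2.
step 6: -32 − 14 → x=-46
step 7: -46 − 16 → x=-62
step 8: -62 − 18 → x=-80

x=-80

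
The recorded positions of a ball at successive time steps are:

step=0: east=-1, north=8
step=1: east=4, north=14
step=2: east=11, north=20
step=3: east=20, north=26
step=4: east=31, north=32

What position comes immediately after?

east=44, north=38

First differences are (+5,+6), (+7,+6), (+9,+6), (+11,+6); their common second difference is (+2,+0) (constant acceleration).
step 5: east=31, north=32 + (+13,+6) → east=44, north=38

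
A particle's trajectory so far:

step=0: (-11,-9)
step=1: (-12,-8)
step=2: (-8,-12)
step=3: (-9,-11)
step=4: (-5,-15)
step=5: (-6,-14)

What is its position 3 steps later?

Differencing gives (-1,+1), (+4,-4), (-1,+1), (+4,-4), (-1,+1). This is the pattern (-1,+1), (+4,-4) repeated.
step 6: apply (+4,-4) → (-2,-18)
step 7: apply (-1,+1) → (-3,-17)
step 8: apply (+4,-4) → (1,-21)

(1,-21)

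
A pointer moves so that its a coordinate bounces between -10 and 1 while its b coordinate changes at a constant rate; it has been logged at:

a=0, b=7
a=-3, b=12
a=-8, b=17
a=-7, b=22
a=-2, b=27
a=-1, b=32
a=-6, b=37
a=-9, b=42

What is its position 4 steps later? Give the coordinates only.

a=-9, b=62

The a coordinate reflects between -10 and 1, moving 5 per step.
  step 8: -9 → -4
  step 9: -4 → 1
  step 10: 1 → -4
  step 11: -4 → -9
The b coordinate changes by +5 each step: at step 11 it is 62.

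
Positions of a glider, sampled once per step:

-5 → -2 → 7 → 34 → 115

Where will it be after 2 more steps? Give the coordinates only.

1087

Consecutive displacements +3, +9, +27, +81 scale by a factor of 3 each step.
step 5: 115 + 243 → 358
step 6: 358 + 729 → 1087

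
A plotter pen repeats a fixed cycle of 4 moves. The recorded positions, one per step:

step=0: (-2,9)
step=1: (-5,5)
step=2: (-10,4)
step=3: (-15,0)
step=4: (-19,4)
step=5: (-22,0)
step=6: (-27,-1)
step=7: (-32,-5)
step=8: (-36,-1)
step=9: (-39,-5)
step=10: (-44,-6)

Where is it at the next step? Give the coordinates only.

Step-to-step displacements: (-3,-4), (-5,-1), (-5,-4), (-4,+4), (-3,-4), (-5,-1), (-5,-4), (-4,+4), (-3,-4), (-5,-1) — a repeating cycle of length 4.
step 11: apply (-5,-4) → (-49,-10)

(-49,-10)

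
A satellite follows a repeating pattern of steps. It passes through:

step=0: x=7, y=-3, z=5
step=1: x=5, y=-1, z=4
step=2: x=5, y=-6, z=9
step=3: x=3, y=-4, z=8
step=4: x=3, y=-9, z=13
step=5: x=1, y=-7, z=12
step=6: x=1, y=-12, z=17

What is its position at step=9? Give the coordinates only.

x=-3, y=-13, z=20

Step-to-step displacements: (-2,+2,-1), (+0,-5,+5), (-2,+2,-1), (+0,-5,+5), (-2,+2,-1), (+0,-5,+5) — a repeating cycle of length 2.
step 7: apply (-2,+2,-1) → x=-1, y=-10, z=16
step 8: apply (+0,-5,+5) → x=-1, y=-15, z=21
step 9: apply (-2,+2,-1) → x=-3, y=-13, z=20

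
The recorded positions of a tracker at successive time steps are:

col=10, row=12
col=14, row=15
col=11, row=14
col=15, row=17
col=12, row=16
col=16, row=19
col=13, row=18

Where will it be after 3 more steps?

col=18, row=23

Differencing gives (+4, +3), (-3, -1), (+4, +3), (-3, -1), (+4, +3), (-3, -1). This is the pattern (+4, +3), (-3, -1) repeated.
step 7: apply (+4, +3) → col=17, row=21
step 8: apply (-3, -1) → col=14, row=20
step 9: apply (+4, +3) → col=18, row=23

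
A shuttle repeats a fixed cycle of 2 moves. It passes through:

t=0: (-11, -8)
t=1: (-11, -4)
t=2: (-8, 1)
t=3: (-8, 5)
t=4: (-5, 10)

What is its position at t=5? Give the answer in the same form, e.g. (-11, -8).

The moves between consecutive positions are (+0, +4), (+3, +5), (+0, +4), (+3, +5); they repeat the 2-cycle [(+0, +4), (+3, +5)].
step 5: apply (+0, +4) → (-5, 14)

(-5, 14)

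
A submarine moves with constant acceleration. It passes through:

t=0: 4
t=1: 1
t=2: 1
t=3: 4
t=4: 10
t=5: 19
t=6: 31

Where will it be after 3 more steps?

85

First differences are -3, +0, +3, +6, +9, +12; their common second difference is +3 (constant acceleration).
step 7: 31 + 15 → 46
step 8: 46 + 18 → 64
step 9: 64 + 21 → 85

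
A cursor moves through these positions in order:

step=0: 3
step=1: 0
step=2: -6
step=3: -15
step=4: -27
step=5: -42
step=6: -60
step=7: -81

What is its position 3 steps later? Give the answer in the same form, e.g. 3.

First differences are -3, -6, -9, -12, -15, -18, -21; their common second difference is -3 (constant acceleration).
step 8: -81 − 24 → -105
step 9: -105 − 27 → -132
step 10: -132 − 30 → -162

-162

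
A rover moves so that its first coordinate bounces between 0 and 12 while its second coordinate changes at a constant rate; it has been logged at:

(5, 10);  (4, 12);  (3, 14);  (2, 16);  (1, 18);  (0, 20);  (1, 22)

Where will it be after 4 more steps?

(5, 30)

The first coordinate travels 1 per step and bounces off the walls at 0 and 12.
  step 7: 1 → 2
  step 8: 2 → 3
  step 9: 3 → 4
  step 10: 4 → 5
The second coordinate changes by +2 each step: at step 10 it is 30.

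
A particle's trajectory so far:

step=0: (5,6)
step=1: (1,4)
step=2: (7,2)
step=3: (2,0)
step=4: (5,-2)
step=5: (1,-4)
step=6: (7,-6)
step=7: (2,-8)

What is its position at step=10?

(7,-14)

The first coordinate repeats the cycle [5, 1, 7, 2] with period 4; step 10 mod 4 = 2, giving 7.
The second coordinate changes by -2 each step, so at step 10 it is 6 + 10·(-2) = -14.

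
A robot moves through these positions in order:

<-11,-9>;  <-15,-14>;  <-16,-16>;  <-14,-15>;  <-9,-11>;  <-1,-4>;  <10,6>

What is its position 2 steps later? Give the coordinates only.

<41,35>

Successive displacements: <-4,-5>, <-1,-2>, <+2,+1>, <+5,+4>, <+8,+7>, <+11,+10> — each changes by <+3,+3>.
step 7: <10,6> + <+14,+13> → <24,19>
step 8: <24,19> + <+17,+16> → <41,35>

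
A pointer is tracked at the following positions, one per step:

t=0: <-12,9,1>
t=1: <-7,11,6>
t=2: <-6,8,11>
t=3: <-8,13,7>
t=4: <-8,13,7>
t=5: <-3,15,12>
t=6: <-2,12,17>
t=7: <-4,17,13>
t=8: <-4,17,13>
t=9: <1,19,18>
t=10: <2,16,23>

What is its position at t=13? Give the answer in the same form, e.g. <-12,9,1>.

Differencing gives <+5,+2,+5>, <+1,-3,+5>, <-2,+5,-4>, <+0,+0,+0>, <+5,+2,+5>, <+1,-3,+5>, <-2,+5,-4>, <+0,+0,+0>, <+5,+2,+5>, <+1,-3,+5>. This is the pattern <+5,+2,+5>, <+1,-3,+5>, <-2,+5,-4>, <+0,+0,+0> repeated.
step 11: apply <-2,+5,-4> → <0,21,19>
step 12: apply <+0,+0,+0> → <0,21,19>
step 13: apply <+5,+2,+5> → <5,23,24>

<5,23,24>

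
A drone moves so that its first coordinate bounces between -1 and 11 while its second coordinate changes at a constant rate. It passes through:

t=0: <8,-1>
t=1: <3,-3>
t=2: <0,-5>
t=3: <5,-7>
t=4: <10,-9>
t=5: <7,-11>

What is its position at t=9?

<11,-19>

The first coordinate travels 5 per step and bounces off the walls at -1 and 11.
  step 6: 7 → 2
  step 7: 2 → 1
  step 8: 1 → 6
  step 9: 6 → 11
The second coordinate changes by -2 each step: at step 9 it is -19.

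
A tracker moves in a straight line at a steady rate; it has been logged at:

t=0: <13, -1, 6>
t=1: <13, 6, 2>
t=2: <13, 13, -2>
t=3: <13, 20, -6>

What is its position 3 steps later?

Constant displacement of <+0, +7, -4> per step.
step 4: <13, 20, -6> + <+0, +7, -4> → <13, 27, -10>
step 5: <13, 27, -10> + <+0, +7, -4> → <13, 34, -14>
step 6: <13, 34, -14> + <+0, +7, -4> → <13, 41, -18>

<13, 41, -18>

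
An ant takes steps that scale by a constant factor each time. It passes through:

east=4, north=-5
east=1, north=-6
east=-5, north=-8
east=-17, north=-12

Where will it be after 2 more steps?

east=-89, north=-36

Step-to-step displacements: (-3, -1), (-6, -2), (-12, -4); each is 2× the previous.
step 4: east=-17, north=-12 + (-24, -8) → east=-41, north=-20
step 5: east=-41, north=-20 + (-48, -16) → east=-89, north=-36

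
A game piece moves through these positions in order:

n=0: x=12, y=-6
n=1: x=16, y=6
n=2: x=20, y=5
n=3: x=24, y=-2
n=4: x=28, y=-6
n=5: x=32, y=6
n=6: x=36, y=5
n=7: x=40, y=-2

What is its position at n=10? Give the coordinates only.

x=52, y=5

X: linear, +4 per step → 52 at step 10.
Y: cycles through -6, 6, 5, -2 every 4 steps. Step 10 lands at position 2 of the cycle → 5.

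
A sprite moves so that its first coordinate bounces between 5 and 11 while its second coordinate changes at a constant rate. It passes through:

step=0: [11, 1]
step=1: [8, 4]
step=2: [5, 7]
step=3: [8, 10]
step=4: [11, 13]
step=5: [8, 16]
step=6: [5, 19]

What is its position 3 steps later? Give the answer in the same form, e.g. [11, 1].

[8, 28]

The first coordinate travels 3 per step and bounces off the walls at 5 and 11.
  step 7: 5 → 8
  step 8: 8 → 11
  step 9: 11 → 8
The second coordinate changes by +3 each step: at step 9 it is 28.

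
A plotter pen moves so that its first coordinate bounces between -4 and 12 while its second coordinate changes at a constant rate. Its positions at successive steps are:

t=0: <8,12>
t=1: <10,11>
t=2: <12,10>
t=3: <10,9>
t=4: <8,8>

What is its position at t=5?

The first coordinate reflects between -4 and 12, moving 2 per step.
  step 5: 8 → 6
The second coordinate changes by -1 each step: at step 5 it is 7.

<6,7>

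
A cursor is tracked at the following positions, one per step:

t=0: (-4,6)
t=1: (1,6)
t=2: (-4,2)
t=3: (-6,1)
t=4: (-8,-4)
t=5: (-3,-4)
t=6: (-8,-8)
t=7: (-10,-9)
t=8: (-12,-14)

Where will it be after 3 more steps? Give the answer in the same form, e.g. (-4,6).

Step-to-step displacements: (+5,+0), (-5,-4), (-2,-1), (-2,-5), (+5,+0), (-5,-4), (-2,-1), (-2,-5) — a repeating cycle of length 4.
step 9: apply (+5,+0) → (-7,-14)
step 10: apply (-5,-4) → (-12,-18)
step 11: apply (-2,-1) → (-14,-19)

(-14,-19)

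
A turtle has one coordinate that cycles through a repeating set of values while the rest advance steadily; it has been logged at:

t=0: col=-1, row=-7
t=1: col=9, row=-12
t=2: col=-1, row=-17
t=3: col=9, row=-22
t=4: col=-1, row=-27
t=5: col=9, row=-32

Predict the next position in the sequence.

col=-1, row=-37

Col: cycles through -1, 9 every 2 steps. Step 6 lands at position 0 of the cycle → -1.
Row: linear, -5 per step → -37 at step 6.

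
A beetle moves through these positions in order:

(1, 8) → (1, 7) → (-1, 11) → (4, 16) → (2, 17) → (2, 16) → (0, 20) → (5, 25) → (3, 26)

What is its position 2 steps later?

Step-to-step displacements: (+0, -1), (-2, +4), (+5, +5), (-2, +1), (+0, -1), (-2, +4), (+5, +5), (-2, +1) — a repeating cycle of length 4.
step 9: apply (+0, -1) → (3, 25)
step 10: apply (-2, +4) → (1, 29)

(1, 29)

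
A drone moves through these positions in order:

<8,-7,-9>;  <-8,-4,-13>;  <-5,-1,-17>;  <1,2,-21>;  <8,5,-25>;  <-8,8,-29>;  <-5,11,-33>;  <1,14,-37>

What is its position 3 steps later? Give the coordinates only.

First: cycles through 8, -8, -5, 1 every 4 steps. Step 10 lands at position 2 of the cycle → -5.
Second: linear, +3 per step → 23 at step 10.
Third: linear, -4 per step → -49 at step 10.

<-5,23,-49>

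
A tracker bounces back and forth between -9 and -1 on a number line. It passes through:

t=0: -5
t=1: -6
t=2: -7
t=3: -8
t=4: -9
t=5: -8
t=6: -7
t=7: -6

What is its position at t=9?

-4

The value travels 1 per step and bounces off the walls at -9 and -1.
  step 8: -6 → -5
  step 9: -5 → -4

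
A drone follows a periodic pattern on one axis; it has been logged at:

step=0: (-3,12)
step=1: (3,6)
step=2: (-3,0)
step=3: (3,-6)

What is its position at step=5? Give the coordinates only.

(3,-18)

The first coordinate repeats the cycle [-3, 3] with period 2; step 5 mod 2 = 1, giving 3.
The second coordinate changes by -6 each step, so at step 5 it is 12 + 5·(-6) = -18.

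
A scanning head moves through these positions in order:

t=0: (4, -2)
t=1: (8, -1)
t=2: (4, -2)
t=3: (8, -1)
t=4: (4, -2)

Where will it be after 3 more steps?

Differencing gives (+4, +1), (-4, -1), (+4, +1), (-4, -1). This is the pattern (+4, +1), (-4, -1) repeated.
step 5: apply (+4, +1) → (8, -1)
step 6: apply (-4, -1) → (4, -2)
step 7: apply (+4, +1) → (8, -1)

(8, -1)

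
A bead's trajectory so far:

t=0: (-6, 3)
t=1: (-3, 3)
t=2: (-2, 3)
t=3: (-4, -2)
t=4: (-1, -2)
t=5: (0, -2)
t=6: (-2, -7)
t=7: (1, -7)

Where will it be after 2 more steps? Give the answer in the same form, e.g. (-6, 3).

Step-to-step displacements: (+3, +0), (+1, +0), (-2, -5), (+3, +0), (+1, +0), (-2, -5), (+3, +0) — a repeating cycle of length 3.
step 8: apply (+1, +0) → (2, -7)
step 9: apply (-2, -5) → (0, -12)

(0, -12)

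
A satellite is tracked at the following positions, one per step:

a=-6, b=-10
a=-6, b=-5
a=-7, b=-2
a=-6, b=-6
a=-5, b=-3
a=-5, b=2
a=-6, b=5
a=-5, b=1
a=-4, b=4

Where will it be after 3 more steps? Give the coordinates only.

Differencing gives (+0,+5), (-1,+3), (+1,-4), (+1,+3), (+0,+5), (-1,+3), (+1,-4), (+1,+3). This is the pattern (+0,+5), (-1,+3), (+1,-4), (+1,+3) repeated.
step 9: apply (+0,+5) → a=-4, b=9
step 10: apply (-1,+3) → a=-5, b=12
step 11: apply (+1,-4) → a=-4, b=8

a=-4, b=8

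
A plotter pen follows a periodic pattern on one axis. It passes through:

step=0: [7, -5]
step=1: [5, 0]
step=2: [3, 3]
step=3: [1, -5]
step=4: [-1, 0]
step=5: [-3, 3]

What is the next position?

[-5, -5]

First: linear, -2 per step → -5 at step 6.
Second: cycles through -5, 0, 3 every 3 steps. Step 6 lands at position 0 of the cycle → -5.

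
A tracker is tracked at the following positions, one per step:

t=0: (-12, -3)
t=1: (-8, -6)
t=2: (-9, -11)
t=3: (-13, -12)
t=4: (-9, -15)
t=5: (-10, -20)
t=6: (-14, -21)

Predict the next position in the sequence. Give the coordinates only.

Step-to-step displacements: (+4, -3), (-1, -5), (-4, -1), (+4, -3), (-1, -5), (-4, -1) — a repeating cycle of length 3.
step 7: apply (+4, -3) → (-10, -24)

(-10, -24)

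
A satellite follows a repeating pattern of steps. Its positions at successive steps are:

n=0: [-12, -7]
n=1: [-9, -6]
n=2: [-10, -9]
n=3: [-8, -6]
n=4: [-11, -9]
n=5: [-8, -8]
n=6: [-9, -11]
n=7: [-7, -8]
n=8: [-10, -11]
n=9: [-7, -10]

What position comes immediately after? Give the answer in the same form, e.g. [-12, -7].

[-8, -13]

Step-to-step displacements: [+3, +1], [-1, -3], [+2, +3], [-3, -3], [+3, +1], [-1, -3], [+2, +3], [-3, -3], [+3, +1] — a repeating cycle of length 4.
step 10: apply [-1, -3] → [-8, -13]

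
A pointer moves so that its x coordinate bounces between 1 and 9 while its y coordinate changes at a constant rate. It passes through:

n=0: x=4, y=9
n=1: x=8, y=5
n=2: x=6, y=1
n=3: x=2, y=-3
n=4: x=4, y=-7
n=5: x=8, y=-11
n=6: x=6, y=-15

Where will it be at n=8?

x=4, y=-23

The x coordinate reflects between 1 and 9, moving 4 per step.
  step 7: 6 → 2
  step 8: 2 → 4
The y coordinate changes by -4 each step: at step 8 it is -23.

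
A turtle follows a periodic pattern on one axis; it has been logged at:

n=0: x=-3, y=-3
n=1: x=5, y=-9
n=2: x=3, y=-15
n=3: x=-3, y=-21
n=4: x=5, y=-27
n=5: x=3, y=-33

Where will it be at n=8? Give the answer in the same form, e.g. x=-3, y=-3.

X: cycles through -3, 5, 3 every 3 steps. Step 8 lands at position 2 of the cycle → 3.
Y: linear, -6 per step → -51 at step 8.

x=3, y=-51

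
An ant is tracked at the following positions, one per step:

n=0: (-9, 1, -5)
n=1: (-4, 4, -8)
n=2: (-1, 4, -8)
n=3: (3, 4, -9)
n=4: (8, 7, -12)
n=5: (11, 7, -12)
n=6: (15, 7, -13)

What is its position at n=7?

Step-to-step displacements: (+5, +3, -3), (+3, +0, +0), (+4, +0, -1), (+5, +3, -3), (+3, +0, +0), (+4, +0, -1) — a repeating cycle of length 3.
step 7: apply (+5, +3, -3) → (20, 10, -16)

(20, 10, -16)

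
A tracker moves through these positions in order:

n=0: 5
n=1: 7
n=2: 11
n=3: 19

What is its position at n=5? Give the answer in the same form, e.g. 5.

Consecutive displacements +2, +4, +8 scale by a factor of 2 each step.
step 4: 19 + 16 → 35
step 5: 35 + 32 → 67

67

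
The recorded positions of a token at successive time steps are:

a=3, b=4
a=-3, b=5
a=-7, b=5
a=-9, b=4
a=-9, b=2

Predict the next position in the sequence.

a=-7, b=-1

Taking differences between consecutive positions: (-6, +1), (-4, +0), (-2, -1), (+0, -2). These grow by (+2, -1) each step.
step 5: a=-9, b=2 + (+2, -3) → a=-7, b=-1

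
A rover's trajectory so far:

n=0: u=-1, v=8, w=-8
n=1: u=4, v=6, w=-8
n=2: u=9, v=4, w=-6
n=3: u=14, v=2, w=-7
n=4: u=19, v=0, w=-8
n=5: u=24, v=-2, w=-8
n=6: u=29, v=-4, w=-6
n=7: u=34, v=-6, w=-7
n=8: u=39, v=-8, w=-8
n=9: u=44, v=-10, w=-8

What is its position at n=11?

u=54, v=-14, w=-7

U: linear, +5 per step → 54 at step 11.
V: linear, -2 per step → -14 at step 11.
W: cycles through -8, -8, -6, -7 every 4 steps. Step 11 lands at position 3 of the cycle → -7.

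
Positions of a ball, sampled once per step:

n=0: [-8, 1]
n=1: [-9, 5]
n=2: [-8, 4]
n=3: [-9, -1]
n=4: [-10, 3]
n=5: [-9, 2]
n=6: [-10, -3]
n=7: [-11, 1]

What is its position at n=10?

[-12, -1]

Differencing gives [-1, +4], [+1, -1], [-1, -5], [-1, +4], [+1, -1], [-1, -5], [-1, +4]. This is the pattern [-1, +4], [+1, -1], [-1, -5] repeated.
step 8: apply [+1, -1] → [-10, 0]
step 9: apply [-1, -5] → [-11, -5]
step 10: apply [-1, +4] → [-12, -1]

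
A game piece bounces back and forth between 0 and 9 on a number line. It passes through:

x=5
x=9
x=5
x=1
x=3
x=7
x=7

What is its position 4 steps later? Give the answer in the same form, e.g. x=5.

The value travels 4 per step and bounces off the walls at 0 and 9.
  step 7: 7 → 3
  step 8: 3 → 1
  step 9: 1 → 5
  step 10: 5 → 9

x=9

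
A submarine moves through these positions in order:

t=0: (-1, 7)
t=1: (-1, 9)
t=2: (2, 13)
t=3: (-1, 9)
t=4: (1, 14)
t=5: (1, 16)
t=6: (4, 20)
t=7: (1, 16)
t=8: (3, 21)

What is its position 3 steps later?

(3, 23)

The moves between consecutive positions are (+0, +2), (+3, +4), (-3, -4), (+2, +5), (+0, +2), (+3, +4), (-3, -4), (+2, +5); they repeat the 4-cycle [(+0, +2), (+3, +4), (-3, -4), (+2, +5)].
step 9: apply (+0, +2) → (3, 23)
step 10: apply (+3, +4) → (6, 27)
step 11: apply (-3, -4) → (3, 23)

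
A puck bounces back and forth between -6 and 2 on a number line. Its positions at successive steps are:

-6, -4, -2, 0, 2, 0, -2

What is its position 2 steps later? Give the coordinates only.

-6

The value reflects between -6 and 2, moving 2 per step.
  step 7: -2 → -4
  step 8: -4 → -6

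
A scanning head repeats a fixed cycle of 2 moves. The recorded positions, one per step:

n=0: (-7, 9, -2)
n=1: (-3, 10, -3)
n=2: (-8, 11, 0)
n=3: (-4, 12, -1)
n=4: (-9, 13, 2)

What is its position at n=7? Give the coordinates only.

(-6, 16, 3)

Step-to-step displacements: (+4, +1, -1), (-5, +1, +3), (+4, +1, -1), (-5, +1, +3) — a repeating cycle of length 2.
step 5: apply (+4, +1, -1) → (-5, 14, 1)
step 6: apply (-5, +1, +3) → (-10, 15, 4)
step 7: apply (+4, +1, -1) → (-6, 16, 3)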